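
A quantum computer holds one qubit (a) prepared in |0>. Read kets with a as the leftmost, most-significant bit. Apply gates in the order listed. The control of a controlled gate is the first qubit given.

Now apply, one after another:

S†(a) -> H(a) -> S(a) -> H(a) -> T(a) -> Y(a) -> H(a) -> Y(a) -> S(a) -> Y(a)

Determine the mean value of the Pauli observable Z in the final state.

The expectation value of Z is -sqrt(2)/2.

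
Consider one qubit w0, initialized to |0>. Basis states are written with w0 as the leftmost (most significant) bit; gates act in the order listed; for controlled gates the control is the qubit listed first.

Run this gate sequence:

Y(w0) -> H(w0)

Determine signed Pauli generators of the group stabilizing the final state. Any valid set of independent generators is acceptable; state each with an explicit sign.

The stabilizer group can be generated by -X, among other valid generating sets.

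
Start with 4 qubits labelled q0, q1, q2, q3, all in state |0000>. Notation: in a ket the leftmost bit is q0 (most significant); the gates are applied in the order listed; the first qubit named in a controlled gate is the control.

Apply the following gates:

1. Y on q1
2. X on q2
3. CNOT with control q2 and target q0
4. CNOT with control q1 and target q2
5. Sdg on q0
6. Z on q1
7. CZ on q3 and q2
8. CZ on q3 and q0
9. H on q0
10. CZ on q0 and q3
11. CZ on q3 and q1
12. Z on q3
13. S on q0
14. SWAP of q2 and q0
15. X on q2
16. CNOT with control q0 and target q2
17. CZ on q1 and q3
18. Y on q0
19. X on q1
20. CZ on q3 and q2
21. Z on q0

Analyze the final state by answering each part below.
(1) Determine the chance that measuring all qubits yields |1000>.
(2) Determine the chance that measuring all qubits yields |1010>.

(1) A full measurement returns |1000> with probability 1/2.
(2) The probability of measuring |1010> is 1/2.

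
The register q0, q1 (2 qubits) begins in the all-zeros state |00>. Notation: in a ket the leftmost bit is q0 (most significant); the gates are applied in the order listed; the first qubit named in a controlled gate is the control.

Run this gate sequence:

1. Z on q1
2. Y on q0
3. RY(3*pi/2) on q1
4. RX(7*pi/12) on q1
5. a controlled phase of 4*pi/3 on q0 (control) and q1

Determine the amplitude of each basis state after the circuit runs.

The final amplitudes are 0 on |00>, 0 on |01>, sqrt(12 - 6*sqrt(2))/8 + sqrt(2*sqrt(2) + 4)/8 - I*sqrt(6*sqrt(2) + 12)/8 + I*sqrt(4 - 2*sqrt(2))/8 on |10>, -sqrt(6*sqrt(2) + 12)*exp(5*I*pi/6)/8 + sqrt(4 - 2*sqrt(2))*exp(5*I*pi/6)/8 + sqrt(12 - 6*sqrt(2))*exp(I*pi/3)/8 + sqrt(2*sqrt(2) + 4)*exp(I*pi/3)/8 on |11>.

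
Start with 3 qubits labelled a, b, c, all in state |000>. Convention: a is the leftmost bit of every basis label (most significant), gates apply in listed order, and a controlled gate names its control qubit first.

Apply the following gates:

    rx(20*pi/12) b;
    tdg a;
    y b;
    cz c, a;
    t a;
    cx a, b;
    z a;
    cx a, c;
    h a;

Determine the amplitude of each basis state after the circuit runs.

The resulting statevector has amplitude -sqrt(2)/4 on |000>, 0 on |001>, -sqrt(6)*I/4 on |010>, 0 on |011>, -sqrt(2)/4 on |100>, 0 on |101>, -sqrt(6)*I/4 on |110>, 0 on |111>.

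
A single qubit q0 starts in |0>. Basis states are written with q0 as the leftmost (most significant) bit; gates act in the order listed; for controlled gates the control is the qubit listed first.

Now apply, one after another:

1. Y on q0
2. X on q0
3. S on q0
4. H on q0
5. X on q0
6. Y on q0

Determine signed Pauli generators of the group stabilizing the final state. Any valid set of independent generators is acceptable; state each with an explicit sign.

One valid set of independent stabilizer generators is -X (any independent generating set of the same group is equally correct).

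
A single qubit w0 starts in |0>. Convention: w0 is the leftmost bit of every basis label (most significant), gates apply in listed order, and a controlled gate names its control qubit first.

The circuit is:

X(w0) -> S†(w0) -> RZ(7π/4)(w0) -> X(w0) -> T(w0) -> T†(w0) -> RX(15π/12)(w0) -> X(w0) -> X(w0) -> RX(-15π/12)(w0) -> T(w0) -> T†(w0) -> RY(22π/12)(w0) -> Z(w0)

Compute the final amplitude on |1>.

The amplitude on |1> is (-sqrt(6) + sqrt(2))*exp(3*I*pi/8)/4. Key observation: the block from step 5 through step 12 cancels to the identity and can be dropped.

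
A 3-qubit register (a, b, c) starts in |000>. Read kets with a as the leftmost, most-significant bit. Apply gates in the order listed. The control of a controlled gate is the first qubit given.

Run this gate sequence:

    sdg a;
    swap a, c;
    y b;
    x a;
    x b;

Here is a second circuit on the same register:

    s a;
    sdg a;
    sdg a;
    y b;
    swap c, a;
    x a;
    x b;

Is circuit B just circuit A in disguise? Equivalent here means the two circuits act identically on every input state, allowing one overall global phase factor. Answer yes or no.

Yes — the two circuits implement the same unitary up to a global phase.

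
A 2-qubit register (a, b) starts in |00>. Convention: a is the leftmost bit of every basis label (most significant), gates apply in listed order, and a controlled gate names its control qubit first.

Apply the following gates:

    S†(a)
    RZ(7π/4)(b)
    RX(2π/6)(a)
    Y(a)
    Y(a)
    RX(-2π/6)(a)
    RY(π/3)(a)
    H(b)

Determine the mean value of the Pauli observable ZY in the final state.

In the final state, ZY has expectation 0.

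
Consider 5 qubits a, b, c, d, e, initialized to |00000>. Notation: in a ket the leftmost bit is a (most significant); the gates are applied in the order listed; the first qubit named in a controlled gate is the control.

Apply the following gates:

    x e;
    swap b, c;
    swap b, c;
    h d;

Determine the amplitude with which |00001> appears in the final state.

|00001> carries amplitude sqrt(2)/2 in the final state.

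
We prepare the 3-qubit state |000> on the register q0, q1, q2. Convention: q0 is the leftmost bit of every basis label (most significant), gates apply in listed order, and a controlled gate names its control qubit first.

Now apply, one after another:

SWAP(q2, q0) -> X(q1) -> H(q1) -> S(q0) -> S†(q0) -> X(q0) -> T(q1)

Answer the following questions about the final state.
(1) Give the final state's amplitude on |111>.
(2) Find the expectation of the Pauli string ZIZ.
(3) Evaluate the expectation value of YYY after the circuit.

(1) The final state's coefficient on |111> equals 0.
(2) The observable ZIZ averages to -1.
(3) In the final state, YYY has expectation 0.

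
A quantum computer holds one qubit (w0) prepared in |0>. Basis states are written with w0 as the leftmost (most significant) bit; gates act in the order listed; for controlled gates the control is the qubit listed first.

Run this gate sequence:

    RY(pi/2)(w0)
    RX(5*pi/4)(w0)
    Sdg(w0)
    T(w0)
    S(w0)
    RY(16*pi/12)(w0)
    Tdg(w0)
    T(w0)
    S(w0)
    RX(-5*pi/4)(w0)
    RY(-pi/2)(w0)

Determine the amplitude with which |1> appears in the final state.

The amplitude on |1> is -sqrt(6)*(1 + I)/8 - sqrt(6)*exp(I*pi/4)/8 + sqrt(2)*exp(3*I*pi/4)/8 + sqrt(2)*exp(I*pi/4)/8 + sqrt(2)*(-1 + I)/8 + sqrt(6)*exp(3*I*pi/4)/8.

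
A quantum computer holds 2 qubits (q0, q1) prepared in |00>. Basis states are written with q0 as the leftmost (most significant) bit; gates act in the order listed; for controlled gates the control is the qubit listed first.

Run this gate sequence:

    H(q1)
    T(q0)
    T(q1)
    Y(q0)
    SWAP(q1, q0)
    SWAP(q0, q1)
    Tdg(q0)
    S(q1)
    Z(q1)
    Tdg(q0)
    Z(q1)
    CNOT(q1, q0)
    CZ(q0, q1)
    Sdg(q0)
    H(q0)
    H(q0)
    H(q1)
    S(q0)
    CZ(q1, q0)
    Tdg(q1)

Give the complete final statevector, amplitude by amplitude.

After the circuit, the state carries amplitude exp(3*I*pi/4)/2 on |00>, -I/2 on |01>, 1/2 on |10>, exp(3*I*pi/4)/2 on |11>.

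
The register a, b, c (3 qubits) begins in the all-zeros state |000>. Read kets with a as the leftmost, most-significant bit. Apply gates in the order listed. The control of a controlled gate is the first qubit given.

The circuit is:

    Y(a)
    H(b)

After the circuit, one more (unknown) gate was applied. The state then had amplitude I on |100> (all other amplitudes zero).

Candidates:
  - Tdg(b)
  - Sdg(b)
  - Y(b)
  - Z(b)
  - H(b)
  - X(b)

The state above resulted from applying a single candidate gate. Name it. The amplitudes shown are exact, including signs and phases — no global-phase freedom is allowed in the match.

The applied gate was H(b).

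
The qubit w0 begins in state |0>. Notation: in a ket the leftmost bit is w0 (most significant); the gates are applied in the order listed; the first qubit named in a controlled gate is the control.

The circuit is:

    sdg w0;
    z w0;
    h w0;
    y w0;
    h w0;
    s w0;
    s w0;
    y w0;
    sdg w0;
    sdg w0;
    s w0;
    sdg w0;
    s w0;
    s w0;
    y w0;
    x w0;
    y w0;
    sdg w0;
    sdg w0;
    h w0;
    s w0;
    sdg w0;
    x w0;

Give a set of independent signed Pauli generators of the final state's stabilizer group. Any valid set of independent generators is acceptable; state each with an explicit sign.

The stabilizer group can be generated by -X, among other valid generating sets. Key observation: the block from step 8 through step 15 cancels to the identity and can be dropped.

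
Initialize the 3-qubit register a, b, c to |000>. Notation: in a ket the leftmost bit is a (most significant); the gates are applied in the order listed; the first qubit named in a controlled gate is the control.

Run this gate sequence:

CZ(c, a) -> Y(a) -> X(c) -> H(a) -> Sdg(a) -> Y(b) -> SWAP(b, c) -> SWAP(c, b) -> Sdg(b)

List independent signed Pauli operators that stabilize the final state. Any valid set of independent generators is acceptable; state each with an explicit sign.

One valid set of independent stabilizer generators is +YII, -IZI, -IIZ (any independent generating set of the same group is equally correct).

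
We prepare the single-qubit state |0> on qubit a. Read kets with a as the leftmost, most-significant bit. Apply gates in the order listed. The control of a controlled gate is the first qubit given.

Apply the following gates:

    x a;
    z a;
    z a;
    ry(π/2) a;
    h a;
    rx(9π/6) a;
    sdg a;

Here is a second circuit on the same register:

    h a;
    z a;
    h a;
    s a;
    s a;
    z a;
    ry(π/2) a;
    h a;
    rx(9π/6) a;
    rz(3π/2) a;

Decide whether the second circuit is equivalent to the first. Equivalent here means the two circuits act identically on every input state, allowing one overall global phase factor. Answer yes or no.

Yes: on every input state the two circuits agree up to one overall phase factor.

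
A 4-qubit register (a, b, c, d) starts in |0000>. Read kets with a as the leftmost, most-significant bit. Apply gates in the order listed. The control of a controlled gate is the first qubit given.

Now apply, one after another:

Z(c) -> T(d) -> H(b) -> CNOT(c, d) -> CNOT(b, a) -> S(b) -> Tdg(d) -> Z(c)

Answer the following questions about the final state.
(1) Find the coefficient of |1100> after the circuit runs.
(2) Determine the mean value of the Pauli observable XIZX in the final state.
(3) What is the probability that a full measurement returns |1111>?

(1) |1100> carries amplitude sqrt(2)*I/2 in the final state.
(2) The observable XIZX averages to 0.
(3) The probability of measuring |1111> is 0.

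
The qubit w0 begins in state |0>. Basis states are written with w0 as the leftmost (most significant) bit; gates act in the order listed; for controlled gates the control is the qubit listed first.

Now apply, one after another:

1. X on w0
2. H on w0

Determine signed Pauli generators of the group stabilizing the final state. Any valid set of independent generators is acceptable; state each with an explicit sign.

One valid set of independent stabilizer generators is -X (any independent generating set of the same group is equally correct).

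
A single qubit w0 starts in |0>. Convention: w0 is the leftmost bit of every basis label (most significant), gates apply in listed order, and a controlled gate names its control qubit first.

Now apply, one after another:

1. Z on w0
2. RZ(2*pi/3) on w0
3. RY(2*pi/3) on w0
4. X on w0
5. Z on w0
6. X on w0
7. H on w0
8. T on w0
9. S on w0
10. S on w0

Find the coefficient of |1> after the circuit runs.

The final state's coefficient on |1> equals (-sqrt(6) - sqrt(2))*exp(11*I*pi/12)/4.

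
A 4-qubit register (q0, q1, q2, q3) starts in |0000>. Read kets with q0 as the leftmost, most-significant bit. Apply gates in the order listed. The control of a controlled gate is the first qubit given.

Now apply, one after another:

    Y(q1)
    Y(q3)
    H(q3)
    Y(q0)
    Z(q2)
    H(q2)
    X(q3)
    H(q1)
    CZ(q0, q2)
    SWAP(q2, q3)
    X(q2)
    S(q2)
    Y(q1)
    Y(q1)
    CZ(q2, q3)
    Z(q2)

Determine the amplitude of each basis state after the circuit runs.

The final amplitudes are 0 on |0000>, 0 on |0001>, 0 on |0010>, 0 on |0011>, 0 on |0100>, 0 on |0101>, 0 on |0110>, 0 on |0111>, -sqrt(2)*I/4 on |1000>, sqrt(2)*I/4 on |1001>, sqrt(2)/4 on |1010>, sqrt(2)/4 on |1011>, sqrt(2)*I/4 on |1100>, -sqrt(2)*I/4 on |1101>, -sqrt(2)/4 on |1110>, -sqrt(2)/4 on |1111>.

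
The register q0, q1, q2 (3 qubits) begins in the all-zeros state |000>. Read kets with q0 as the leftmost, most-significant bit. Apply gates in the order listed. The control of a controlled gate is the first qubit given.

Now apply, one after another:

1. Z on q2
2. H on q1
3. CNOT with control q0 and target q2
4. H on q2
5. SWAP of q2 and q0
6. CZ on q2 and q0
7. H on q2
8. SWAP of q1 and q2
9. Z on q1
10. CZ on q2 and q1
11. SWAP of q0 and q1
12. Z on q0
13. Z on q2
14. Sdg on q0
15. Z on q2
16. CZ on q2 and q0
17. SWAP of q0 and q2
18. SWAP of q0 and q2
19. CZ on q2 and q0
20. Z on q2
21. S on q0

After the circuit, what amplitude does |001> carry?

|001> carries amplitude -sqrt(2)/4 in the final state. Key observation: steps 14-21 multiply out to the identity, so the circuit reduces to the remaining gates.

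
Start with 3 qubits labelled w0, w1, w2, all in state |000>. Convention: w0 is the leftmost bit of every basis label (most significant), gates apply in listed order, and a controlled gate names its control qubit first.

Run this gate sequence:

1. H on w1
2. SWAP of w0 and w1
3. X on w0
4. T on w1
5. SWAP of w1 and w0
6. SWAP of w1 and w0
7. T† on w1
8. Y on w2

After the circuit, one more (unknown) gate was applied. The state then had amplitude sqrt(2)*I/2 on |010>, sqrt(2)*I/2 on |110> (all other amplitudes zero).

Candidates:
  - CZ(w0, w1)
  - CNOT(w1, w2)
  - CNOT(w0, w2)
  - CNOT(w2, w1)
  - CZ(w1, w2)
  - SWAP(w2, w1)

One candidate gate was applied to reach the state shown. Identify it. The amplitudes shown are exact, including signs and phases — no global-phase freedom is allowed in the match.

The applied gate was SWAP(w2, w1). Key observation: the block from step 4 through step 7 cancels to the identity and can be dropped.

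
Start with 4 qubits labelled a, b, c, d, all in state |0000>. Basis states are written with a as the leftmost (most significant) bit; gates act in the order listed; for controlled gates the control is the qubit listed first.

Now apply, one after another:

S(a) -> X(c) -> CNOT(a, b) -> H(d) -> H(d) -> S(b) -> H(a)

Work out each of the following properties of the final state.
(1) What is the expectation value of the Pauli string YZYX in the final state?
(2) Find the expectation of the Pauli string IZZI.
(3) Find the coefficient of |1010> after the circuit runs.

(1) The observable YZYX averages to 0. Key observation: gates 4-5 undo each other exactly, leaving only the rest of the circuit to track.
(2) In the final state, IZZI has expectation -1.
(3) The final state's coefficient on |1010> equals sqrt(2)/2.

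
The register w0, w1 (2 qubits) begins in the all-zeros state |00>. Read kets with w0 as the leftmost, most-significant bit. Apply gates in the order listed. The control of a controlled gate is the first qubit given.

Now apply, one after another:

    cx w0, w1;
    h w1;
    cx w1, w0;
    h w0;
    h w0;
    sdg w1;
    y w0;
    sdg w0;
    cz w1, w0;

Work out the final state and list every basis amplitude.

After the circuit, the state carries amplitude 0 on |00>, -sqrt(2)/2 on |01>, sqrt(2)/2 on |10>, 0 on |11>.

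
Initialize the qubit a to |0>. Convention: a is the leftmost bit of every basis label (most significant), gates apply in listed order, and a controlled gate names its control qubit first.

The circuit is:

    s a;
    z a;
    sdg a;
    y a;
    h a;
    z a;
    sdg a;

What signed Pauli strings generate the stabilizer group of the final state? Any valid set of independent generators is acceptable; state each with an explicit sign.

The final state is stabilized by the group generated by -Y; other independent generating sets are equally valid.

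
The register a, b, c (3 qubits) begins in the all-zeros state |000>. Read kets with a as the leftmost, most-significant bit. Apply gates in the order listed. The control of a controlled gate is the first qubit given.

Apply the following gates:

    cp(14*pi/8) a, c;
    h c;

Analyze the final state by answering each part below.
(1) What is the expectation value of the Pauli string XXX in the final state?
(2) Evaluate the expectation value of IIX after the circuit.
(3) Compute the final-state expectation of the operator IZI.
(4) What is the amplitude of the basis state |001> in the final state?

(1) The expectation value of XXX is 0.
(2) In the final state, IIX has expectation 1.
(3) The expectation value of IZI is 1.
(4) |001> carries amplitude sqrt(2)/2 in the final state.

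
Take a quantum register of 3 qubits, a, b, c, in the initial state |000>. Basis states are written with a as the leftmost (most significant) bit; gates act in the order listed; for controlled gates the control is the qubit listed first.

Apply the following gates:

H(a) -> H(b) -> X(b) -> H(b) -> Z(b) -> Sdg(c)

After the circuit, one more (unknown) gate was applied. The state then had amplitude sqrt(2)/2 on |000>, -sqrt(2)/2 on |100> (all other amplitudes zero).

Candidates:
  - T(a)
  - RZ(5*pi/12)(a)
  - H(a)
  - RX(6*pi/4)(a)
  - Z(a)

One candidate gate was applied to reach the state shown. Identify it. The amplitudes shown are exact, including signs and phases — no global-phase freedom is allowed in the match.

The unique candidate consistent with the amplitudes is Z(a). Key observation: steps 2-5 multiply out to the identity, so the circuit reduces to the remaining gates.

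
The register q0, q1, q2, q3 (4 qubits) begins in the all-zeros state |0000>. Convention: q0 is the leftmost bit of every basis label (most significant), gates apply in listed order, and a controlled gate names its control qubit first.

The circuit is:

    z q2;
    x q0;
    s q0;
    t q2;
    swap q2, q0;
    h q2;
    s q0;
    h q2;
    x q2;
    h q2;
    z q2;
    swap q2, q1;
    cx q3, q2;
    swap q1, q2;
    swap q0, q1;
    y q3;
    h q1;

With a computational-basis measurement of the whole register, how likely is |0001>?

Outcome |0001> occurs with probability 1/4. Key observation: the block from step 8 through step 11 cancels to the identity and can be dropped.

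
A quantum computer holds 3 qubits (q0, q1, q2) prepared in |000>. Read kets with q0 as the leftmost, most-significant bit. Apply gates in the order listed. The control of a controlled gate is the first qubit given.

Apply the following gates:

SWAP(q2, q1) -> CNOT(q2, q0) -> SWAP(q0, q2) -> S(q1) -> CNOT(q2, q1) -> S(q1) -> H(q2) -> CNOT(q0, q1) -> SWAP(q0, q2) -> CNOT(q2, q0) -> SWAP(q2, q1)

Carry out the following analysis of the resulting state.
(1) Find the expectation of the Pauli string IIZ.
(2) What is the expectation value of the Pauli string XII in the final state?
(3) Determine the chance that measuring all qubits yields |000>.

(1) The observable IIZ averages to 1.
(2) The expectation value of XII is 1.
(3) The probability of measuring |000> is 1/2.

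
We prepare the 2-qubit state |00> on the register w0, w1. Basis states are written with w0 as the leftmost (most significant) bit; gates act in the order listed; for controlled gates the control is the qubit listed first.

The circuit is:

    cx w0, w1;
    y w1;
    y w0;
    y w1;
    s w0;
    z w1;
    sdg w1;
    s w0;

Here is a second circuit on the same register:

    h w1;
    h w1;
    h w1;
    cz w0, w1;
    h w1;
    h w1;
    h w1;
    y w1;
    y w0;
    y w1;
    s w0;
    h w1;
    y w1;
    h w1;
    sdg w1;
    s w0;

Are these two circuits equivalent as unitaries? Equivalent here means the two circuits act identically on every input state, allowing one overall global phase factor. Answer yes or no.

No — the two circuits implement different unitaries, even allowing a global phase.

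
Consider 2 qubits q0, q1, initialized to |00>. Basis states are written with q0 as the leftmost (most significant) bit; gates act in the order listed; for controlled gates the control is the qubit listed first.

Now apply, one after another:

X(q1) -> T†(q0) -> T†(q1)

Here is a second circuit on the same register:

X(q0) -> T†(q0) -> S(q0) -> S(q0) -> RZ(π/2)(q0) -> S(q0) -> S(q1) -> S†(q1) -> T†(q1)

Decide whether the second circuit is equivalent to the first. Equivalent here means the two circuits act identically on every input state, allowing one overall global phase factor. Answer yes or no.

No, they are not equivalent — no single phase factor reconciles the two unitaries.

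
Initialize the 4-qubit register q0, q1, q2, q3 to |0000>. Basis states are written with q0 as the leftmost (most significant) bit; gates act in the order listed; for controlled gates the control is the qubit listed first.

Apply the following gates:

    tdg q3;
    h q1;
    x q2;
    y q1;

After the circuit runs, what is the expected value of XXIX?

The expectation value of XXIX is 0.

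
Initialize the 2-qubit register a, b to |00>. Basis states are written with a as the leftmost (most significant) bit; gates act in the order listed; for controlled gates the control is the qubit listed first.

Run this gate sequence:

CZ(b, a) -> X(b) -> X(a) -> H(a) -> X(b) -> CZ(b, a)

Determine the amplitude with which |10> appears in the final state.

The final state's coefficient on |10> equals -sqrt(2)/2.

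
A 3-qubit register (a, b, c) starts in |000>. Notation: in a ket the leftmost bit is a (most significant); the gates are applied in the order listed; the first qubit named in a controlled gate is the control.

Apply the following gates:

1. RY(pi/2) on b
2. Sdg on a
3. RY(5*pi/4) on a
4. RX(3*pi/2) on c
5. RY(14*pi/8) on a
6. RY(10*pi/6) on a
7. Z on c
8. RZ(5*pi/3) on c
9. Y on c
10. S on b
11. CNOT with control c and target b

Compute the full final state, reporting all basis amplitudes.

After the circuit, the state carries amplitude exp(5*I*pi/6)/4 on |000>, -exp(I*pi/6)/4 on |001>, -exp(I*pi/3)/4 on |010>, exp(2*I*pi/3)/4 on |011>, sqrt(3)*exp(5*I*pi/6)/4 on |100>, -sqrt(3)*exp(I*pi/6)/4 on |101>, -sqrt(3)*exp(I*pi/3)/4 on |110>, sqrt(3)*exp(2*I*pi/3)/4 on |111>.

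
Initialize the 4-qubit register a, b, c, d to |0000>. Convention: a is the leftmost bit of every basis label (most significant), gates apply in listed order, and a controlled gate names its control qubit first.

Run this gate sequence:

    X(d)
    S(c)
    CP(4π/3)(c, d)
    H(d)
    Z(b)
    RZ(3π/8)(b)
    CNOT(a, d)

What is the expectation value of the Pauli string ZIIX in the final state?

The observable ZIIX averages to -1.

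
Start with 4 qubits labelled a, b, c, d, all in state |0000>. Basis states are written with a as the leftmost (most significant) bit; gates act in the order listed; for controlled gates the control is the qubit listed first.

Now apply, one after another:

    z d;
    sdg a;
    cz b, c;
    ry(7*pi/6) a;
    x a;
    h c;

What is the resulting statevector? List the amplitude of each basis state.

The resulting statevector has amplitude 1/4 + sqrt(3)/4 on |0000>, 1/4 + sqrt(3)/4 on |0010>, 1/4 - sqrt(3)/4 on |1000>, 1/4 - sqrt(3)/4 on |1010>, and 0 on every other basis state.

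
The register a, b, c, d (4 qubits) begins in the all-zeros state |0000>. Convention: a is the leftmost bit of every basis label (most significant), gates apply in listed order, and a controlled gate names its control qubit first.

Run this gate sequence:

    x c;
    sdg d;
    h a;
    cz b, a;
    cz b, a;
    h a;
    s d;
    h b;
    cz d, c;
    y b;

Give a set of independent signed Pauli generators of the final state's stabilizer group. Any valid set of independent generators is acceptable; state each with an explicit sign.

The stabilizer group can be generated by -IXII, +ZIII, -IIZI, +IIIZ, among other valid generating sets. Key observation: gates 2-7 undo each other exactly, leaving only the rest of the circuit to track.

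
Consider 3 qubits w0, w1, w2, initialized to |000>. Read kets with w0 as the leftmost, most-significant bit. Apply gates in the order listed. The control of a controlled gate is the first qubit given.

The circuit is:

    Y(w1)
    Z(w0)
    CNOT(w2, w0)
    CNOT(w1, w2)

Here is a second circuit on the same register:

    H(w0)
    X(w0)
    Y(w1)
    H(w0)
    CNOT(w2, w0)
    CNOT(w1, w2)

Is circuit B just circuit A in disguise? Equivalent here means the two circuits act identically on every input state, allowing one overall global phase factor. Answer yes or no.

Yes: on every input state the two circuits agree up to one overall phase factor.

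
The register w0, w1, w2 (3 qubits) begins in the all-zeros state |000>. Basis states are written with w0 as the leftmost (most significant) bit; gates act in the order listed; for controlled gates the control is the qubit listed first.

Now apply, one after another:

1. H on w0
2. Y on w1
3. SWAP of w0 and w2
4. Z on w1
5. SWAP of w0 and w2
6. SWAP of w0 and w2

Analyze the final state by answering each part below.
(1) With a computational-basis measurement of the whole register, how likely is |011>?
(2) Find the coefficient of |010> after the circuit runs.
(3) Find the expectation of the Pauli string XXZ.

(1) A full measurement returns |011> with probability 1/2. Key observation: gates 5-6 undo each other exactly, leaving only the rest of the circuit to track.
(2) |010> carries amplitude -sqrt(2)*I/2 in the final state.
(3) The expectation value of XXZ is 0.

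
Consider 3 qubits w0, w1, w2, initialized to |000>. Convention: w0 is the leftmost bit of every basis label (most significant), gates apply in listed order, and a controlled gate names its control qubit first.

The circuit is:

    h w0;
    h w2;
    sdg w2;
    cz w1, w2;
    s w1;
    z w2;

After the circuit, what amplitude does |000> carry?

The amplitude on |000> is 1/2.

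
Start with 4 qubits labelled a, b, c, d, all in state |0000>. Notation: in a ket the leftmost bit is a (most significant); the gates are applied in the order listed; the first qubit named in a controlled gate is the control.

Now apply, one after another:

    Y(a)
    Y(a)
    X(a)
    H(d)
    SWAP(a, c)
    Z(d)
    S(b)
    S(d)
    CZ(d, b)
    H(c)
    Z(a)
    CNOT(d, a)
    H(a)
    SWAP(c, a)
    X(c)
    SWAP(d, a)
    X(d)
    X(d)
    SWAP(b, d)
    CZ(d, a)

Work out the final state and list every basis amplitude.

The final amplitudes are sqrt(2)/4 on |0000>, 0 on |0001>, sqrt(2)/4 on |0010>, 0 on |0011>, -sqrt(2)/4 on |0100>, 0 on |0101>, -sqrt(2)/4 on |0110>, 0 on |0111>, sqrt(2)*I/4 on |1000>, 0 on |1001>, -sqrt(2)*I/4 on |1010>, 0 on |1011>, -sqrt(2)*I/4 on |1100>, 0 on |1101>, sqrt(2)*I/4 on |1110>, 0 on |1111>.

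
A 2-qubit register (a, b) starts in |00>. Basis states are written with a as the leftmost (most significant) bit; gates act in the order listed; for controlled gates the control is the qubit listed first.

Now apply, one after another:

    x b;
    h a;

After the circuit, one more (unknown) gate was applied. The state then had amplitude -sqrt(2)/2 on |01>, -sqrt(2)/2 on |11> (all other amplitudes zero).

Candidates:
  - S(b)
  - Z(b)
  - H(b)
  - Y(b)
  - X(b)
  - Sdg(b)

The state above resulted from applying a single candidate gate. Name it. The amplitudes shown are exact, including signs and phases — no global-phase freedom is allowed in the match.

The unique candidate consistent with the amplitudes is Z(b).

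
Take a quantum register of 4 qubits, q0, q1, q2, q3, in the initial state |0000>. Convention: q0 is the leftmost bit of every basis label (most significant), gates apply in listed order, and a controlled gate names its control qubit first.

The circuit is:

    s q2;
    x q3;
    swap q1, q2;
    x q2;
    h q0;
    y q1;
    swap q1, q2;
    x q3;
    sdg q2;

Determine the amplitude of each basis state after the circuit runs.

The final amplitudes are sqrt(2)/2 on |0110>, sqrt(2)/2 on |1110>, and 0 on every other basis state.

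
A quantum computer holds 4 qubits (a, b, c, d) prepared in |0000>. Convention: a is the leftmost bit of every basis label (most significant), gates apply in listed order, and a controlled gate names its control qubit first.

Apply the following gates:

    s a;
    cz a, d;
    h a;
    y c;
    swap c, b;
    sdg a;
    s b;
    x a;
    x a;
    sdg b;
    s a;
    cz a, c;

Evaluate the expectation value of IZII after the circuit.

In the final state, IZII has expectation -1.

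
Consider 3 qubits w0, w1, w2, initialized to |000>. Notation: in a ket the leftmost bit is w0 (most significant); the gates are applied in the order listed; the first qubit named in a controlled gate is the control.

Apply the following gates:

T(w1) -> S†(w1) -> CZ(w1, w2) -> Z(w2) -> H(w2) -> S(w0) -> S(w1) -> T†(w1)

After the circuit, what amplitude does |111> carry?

The final state's coefficient on |111> equals 0.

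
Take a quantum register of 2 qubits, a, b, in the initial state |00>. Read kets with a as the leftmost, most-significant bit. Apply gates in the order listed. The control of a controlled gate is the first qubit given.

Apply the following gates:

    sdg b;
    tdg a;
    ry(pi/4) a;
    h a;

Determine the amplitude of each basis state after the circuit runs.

The final amplitudes are sqrt(2)*(sqrt(2 - sqrt(2)) + sqrt(sqrt(2) + 2))/4 on |00>, 0 on |01>, sqrt(2)*(-sqrt(2 - sqrt(2)) + sqrt(sqrt(2) + 2))/4 on |10>, 0 on |11>.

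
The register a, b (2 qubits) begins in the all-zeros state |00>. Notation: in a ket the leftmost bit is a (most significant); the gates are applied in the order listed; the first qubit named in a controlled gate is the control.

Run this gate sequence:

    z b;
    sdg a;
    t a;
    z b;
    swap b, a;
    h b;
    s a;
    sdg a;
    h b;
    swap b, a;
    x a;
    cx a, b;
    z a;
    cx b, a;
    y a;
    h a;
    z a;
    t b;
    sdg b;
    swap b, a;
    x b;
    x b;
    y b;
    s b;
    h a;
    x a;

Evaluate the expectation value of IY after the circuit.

In the final state, IY has expectation -1. Key observation: steps 5-10 multiply out to the identity, so the circuit reduces to the remaining gates.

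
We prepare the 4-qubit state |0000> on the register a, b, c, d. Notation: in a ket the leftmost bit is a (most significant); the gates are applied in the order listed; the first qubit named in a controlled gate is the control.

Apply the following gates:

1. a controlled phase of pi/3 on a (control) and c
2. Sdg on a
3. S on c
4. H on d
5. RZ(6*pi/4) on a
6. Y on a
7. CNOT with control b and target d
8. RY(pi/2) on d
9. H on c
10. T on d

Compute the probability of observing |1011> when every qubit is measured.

A full measurement returns |1011> with probability 1/2.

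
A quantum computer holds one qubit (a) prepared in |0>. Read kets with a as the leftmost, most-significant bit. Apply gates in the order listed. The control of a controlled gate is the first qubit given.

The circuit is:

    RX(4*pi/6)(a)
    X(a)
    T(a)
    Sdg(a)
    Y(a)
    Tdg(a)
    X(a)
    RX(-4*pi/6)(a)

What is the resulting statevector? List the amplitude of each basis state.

The final amplitudes are -sqrt(3)*exp(3*I*pi/4)/2 on |0>, exp(I*pi/4)/2 on |1>.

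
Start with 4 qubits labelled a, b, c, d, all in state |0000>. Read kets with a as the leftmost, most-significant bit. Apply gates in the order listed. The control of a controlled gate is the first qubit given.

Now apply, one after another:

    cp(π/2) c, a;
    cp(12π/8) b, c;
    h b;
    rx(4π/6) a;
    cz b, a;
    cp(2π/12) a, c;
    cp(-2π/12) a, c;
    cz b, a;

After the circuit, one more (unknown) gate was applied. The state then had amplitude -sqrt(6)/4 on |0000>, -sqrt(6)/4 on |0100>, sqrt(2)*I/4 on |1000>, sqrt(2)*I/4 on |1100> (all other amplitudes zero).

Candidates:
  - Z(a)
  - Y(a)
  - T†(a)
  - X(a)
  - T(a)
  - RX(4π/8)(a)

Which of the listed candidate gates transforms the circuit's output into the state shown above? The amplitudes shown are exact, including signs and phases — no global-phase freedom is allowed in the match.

The applied gate was Y(a). Key observation: steps 5-8 multiply out to the identity, so the circuit reduces to the remaining gates.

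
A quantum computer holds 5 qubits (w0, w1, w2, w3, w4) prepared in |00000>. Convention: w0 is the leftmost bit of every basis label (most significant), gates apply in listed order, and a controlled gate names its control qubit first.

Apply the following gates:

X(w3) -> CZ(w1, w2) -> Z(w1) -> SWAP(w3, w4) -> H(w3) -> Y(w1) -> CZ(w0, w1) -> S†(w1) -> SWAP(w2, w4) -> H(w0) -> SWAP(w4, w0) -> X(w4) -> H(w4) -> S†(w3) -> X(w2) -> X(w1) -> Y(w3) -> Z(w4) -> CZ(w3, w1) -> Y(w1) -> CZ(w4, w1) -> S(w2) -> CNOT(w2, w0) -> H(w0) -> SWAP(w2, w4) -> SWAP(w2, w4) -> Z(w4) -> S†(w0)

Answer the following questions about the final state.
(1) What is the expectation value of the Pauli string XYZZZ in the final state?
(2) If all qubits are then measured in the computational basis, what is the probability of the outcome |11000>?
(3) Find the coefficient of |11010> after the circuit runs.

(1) The observable XYZZZ averages to 0. Key observation: gates 25-26 undo each other exactly, leaving only the rest of the circuit to track.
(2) Outcome |11000> occurs with probability 1/4.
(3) The final state's coefficient on |11010> equals I/2.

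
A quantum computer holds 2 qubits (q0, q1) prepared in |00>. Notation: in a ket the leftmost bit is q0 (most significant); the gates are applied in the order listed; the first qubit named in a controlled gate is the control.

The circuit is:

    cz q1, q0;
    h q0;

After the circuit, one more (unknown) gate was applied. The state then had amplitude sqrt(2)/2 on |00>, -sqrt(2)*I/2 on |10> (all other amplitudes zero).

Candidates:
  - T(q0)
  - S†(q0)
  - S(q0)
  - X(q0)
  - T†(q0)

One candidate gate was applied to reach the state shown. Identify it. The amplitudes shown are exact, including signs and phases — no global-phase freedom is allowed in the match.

The applied gate was S†(q0).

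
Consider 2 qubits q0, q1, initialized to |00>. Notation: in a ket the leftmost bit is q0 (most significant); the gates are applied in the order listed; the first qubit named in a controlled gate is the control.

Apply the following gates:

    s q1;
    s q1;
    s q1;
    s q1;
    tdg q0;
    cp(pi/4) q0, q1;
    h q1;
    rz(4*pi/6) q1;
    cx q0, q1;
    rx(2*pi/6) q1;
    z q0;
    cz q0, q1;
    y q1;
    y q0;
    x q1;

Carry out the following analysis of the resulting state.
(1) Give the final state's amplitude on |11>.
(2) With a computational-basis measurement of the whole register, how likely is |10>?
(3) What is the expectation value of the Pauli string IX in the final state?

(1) The final state's coefficient on |11> equals -sqrt(2)*exp(I*pi/6)/4 + sqrt(6)*exp(I*pi/3)/4.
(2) Outcome |10> occurs with probability 7/8.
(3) In the final state, IX has expectation 1/2.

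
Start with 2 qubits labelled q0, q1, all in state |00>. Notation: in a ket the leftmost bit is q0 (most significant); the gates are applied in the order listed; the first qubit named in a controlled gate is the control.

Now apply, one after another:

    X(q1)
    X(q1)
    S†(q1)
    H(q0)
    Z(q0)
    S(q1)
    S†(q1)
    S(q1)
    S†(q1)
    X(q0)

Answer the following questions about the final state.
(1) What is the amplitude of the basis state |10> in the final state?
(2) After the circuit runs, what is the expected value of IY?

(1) The final state's coefficient on |10> equals sqrt(2)/2. Key observation: steps 6-9 multiply out to the identity, so the circuit reduces to the remaining gates.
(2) The observable IY averages to 0.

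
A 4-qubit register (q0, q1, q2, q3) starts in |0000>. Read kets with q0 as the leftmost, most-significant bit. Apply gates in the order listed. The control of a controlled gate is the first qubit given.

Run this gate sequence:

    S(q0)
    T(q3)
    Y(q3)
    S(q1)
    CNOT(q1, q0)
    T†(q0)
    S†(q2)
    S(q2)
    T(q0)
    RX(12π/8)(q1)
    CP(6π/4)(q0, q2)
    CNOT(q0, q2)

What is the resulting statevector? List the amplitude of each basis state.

The final amplitudes are -sqrt(2)*I/2 on |0001>, sqrt(2)/2 on |0101>, and 0 on every other basis state. Key observation: the block from step 6 through step 9 cancels to the identity and can be dropped.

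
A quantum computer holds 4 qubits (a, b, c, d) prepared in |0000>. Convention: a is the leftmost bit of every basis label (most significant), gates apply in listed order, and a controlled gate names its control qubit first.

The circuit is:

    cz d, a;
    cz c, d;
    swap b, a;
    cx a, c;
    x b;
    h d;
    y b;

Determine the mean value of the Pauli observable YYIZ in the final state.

The observable YYIZ averages to 0.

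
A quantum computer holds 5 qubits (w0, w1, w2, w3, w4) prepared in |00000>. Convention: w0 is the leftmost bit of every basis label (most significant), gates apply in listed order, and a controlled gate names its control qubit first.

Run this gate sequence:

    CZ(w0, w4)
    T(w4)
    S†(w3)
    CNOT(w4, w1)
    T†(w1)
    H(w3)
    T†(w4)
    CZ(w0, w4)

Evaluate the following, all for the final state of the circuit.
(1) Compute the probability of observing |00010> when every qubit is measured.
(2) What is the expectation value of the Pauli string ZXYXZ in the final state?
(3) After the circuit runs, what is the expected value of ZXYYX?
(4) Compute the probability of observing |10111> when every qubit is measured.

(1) A full measurement returns |00010> with probability 1/2.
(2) The expectation value of ZXYXZ is 0.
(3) The observable ZXYYX averages to 0.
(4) A full measurement returns |10111> with probability 0.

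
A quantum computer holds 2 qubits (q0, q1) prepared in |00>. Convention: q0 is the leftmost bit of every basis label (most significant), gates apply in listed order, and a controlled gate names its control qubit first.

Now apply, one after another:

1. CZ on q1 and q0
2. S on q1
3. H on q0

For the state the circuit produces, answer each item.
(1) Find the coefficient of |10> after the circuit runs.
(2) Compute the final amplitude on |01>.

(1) The amplitude on |10> is sqrt(2)/2.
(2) The final state's coefficient on |01> equals 0.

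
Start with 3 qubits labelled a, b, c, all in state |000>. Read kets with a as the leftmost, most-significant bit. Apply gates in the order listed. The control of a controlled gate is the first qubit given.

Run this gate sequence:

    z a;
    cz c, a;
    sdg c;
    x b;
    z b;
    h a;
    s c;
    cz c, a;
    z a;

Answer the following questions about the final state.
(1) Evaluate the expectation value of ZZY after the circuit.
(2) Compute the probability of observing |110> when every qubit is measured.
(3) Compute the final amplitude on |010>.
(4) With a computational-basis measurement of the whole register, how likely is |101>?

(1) The observable ZZY averages to 0.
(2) Outcome |110> occurs with probability 1/2.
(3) The amplitude on |010> is -sqrt(2)/2.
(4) A full measurement returns |101> with probability 0.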